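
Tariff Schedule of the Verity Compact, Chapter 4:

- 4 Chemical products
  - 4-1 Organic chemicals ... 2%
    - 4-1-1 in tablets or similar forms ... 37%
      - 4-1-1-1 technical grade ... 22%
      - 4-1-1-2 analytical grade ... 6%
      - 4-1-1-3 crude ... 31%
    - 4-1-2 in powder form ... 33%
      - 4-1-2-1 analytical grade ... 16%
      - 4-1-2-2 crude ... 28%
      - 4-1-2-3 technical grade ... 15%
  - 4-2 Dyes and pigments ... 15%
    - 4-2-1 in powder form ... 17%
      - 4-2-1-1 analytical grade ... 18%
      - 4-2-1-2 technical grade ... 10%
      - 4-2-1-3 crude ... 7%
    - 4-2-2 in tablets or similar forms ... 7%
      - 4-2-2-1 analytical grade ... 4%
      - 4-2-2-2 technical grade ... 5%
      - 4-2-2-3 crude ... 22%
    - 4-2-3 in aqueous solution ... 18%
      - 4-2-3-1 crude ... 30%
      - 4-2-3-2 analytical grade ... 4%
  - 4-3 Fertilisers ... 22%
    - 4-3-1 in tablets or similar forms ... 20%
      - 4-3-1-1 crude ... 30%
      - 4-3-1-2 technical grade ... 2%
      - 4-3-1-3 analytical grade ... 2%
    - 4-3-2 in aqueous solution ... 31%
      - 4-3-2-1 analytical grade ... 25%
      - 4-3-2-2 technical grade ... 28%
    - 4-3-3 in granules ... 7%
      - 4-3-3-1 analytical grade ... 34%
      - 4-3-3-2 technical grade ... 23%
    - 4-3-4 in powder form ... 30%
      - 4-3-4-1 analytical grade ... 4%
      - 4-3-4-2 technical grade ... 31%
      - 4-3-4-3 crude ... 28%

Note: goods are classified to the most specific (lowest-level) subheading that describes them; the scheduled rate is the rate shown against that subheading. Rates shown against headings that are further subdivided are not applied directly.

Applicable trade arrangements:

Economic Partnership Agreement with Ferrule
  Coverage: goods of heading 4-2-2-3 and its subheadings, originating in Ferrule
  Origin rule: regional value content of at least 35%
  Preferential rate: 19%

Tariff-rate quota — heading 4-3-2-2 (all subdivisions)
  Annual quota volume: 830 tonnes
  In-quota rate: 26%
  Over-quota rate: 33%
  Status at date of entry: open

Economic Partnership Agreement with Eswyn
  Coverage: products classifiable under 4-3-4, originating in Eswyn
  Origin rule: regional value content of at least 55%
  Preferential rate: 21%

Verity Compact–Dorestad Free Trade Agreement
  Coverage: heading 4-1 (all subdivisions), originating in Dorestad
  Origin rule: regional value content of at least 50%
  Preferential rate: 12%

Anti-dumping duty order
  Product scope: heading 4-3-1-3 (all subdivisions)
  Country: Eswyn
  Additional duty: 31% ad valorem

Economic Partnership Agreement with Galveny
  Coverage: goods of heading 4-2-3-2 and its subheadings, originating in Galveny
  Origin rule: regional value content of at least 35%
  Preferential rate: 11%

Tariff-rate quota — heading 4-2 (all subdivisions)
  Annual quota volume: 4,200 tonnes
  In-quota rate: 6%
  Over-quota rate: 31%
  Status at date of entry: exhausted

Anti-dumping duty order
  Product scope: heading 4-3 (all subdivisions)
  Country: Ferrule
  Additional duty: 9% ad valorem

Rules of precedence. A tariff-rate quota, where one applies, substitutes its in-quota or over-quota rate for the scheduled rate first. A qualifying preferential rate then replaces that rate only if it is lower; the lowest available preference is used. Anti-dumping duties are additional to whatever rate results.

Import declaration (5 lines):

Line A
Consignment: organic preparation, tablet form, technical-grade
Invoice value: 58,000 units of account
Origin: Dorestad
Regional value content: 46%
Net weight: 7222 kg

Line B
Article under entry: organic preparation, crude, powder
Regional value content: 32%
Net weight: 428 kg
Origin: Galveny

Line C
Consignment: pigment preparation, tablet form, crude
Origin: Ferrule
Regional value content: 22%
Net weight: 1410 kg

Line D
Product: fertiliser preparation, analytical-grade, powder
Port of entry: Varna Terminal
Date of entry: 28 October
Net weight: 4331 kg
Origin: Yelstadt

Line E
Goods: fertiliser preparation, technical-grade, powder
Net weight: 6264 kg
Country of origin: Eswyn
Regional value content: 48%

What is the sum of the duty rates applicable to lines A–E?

Line A: organic → 4-1; tablet form → 4-1-1; technical-grade → 4-1-1-1. Scheduled 22%. Dorestad agreement on 4-1: RVC < 50%. → 22%.
Line B: organic → 4-1; powder → 4-1-2; crude → 4-1-2-2. Scheduled 28%. Galveny agreement on 4-2-3-2: 4-1-2-2 not covered. → 28%.
Line C: pigment → 4-2; tablet form → 4-2-2; crude → 4-2-2-3. Scheduled 22%. quota on 4-2 exhausted → over-quota 31%; Ferrule agreement on 4-2-2-3: RVC < 35%. → 31%.
Line D: fertiliser → 4-3; powder → 4-3-4; analytical-grade → 4-3-4-1. Scheduled 4%. No special measure applies. → 4%.
Line E: fertiliser → 4-3; powder → 4-3-4; technical-grade → 4-3-4-2. Scheduled 31%. Eswyn agreement on 4-3-4: RVC < 55%. → 31%.
Sum: 22% + 28% + 31% + 4% + 31% = 116%.

116%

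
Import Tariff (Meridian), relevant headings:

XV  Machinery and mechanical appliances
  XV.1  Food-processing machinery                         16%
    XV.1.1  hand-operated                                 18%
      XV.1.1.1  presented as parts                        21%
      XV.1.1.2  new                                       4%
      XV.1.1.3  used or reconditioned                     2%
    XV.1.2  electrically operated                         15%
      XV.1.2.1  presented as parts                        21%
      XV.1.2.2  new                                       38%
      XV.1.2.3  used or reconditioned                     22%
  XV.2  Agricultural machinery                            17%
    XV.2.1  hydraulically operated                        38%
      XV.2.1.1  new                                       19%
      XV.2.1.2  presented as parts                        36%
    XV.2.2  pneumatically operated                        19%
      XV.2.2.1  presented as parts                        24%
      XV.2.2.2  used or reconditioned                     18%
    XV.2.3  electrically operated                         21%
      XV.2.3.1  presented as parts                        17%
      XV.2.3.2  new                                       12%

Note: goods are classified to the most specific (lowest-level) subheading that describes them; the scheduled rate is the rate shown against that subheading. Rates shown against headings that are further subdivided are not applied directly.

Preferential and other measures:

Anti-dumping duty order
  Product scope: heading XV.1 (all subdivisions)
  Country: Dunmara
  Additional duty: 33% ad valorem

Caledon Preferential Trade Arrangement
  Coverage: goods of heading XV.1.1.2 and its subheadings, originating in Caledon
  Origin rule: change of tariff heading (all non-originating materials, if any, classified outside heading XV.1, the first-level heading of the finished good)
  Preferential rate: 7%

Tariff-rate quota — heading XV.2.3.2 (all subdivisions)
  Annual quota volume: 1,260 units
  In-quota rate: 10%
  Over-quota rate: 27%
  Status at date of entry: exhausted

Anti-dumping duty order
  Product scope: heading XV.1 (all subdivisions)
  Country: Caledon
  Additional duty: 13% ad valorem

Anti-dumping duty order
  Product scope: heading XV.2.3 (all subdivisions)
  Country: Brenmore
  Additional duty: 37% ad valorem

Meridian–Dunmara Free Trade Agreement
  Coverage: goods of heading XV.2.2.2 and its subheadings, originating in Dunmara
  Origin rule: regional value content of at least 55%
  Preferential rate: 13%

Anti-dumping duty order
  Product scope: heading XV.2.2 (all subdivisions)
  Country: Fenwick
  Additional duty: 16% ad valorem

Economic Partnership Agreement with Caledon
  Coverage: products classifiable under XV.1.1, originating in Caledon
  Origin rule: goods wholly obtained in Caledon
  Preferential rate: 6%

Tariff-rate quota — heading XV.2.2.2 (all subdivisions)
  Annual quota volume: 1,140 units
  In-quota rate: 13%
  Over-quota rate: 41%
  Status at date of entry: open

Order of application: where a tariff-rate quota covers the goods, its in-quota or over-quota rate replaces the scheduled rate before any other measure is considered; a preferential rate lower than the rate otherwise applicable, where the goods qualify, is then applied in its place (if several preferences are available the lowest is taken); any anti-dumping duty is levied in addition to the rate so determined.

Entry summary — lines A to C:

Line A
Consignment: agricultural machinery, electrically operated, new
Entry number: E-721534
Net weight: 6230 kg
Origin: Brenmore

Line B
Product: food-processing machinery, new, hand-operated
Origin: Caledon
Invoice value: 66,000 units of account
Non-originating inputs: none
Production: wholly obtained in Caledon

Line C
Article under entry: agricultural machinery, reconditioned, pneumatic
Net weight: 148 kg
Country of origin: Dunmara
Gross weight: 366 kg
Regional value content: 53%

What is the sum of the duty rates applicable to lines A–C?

94%

Line A: agricultural → XV.2; electrically operated → XV.2.3; new → XV.2.3.2. Scheduled 12%. quota on XV.2.3.2 exhausted → over-quota 27%; anti-dumping (Brenmore, XV.2.3): +37%; total 27% + 37% = 64%. → 64%.
Line B: food-processing → XV.1; hand-operated → XV.1.1; new → XV.1.1.2. Scheduled 4%. Caledon agreement on XV.1.1.2: CTH met → 7% available; Caledon agreement on XV.1.1: wholly obtained → 6% available; preference 6% not lower than 4% → no reduction; anti-dumping (Caledon, XV.1): +13%; total 4% + 13% = 17%. → 17%.
Line C: agricultural → XV.2; pneumatic → XV.2.2; reconditioned → XV.2.2.2. Scheduled 18%. quota on XV.2.2.2 open → in-quota 13%; Dunmara agreement on XV.2.2.2: RVC < 55%. → 13%.
Sum: 64% + 17% + 13% = 94%.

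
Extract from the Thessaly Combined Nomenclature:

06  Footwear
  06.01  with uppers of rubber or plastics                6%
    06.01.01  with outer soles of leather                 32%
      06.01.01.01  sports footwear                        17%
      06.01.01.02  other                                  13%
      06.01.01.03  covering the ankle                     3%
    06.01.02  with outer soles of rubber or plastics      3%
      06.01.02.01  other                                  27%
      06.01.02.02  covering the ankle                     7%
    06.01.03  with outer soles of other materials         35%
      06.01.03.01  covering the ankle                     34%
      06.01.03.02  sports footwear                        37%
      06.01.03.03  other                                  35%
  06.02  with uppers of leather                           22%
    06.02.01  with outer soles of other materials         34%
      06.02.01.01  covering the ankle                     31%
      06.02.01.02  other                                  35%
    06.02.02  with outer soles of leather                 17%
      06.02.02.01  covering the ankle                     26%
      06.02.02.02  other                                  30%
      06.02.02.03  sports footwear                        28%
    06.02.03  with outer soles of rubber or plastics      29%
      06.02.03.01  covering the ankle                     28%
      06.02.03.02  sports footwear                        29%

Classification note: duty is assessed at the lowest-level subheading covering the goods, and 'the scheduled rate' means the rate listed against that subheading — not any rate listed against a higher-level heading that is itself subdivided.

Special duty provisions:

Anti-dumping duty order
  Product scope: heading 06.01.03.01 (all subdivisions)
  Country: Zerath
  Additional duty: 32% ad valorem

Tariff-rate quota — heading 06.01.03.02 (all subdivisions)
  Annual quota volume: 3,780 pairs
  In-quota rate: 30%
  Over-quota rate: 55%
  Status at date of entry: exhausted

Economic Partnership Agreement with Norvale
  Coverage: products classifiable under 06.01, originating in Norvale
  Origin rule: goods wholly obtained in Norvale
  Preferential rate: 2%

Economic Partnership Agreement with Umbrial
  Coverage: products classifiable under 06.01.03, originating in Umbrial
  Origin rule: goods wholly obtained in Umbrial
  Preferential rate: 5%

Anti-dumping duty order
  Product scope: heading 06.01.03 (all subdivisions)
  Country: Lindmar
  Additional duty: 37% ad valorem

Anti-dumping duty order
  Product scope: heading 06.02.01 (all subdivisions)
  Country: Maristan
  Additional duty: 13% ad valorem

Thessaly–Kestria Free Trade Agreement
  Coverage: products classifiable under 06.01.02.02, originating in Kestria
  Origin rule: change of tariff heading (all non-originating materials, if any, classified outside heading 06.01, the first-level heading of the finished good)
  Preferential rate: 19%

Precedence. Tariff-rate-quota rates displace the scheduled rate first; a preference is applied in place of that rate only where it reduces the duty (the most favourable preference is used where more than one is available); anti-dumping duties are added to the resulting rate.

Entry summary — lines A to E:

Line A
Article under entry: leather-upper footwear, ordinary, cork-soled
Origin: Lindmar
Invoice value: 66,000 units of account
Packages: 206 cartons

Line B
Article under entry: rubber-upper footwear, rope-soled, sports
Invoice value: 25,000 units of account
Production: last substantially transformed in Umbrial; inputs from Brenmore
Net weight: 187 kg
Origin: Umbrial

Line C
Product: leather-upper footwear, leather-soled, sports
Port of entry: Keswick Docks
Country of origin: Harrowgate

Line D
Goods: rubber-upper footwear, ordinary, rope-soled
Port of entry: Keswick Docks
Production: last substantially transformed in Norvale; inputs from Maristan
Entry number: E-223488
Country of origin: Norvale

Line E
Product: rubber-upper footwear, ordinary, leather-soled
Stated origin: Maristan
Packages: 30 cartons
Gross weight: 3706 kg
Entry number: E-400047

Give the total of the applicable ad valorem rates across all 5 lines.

166%

Line A: leather-upper → 06.02; cork-soled → 06.02.01; ordinary → 06.02.01.02. Scheduled 35%. No special measure applies. → 35%.
Line B: rubber-upper → 06.01; rope-soled → 06.01.03; sports → 06.01.03.02. Scheduled 37%. quota on 06.01.03.02 exhausted → over-quota 55%; Umbrial agreement on 06.01.03: not wholly obtained. → 55%.
Line C: leather-upper → 06.02; leather-soled → 06.02.02; sports → 06.02.02.03. Scheduled 28%. No special measure applies. → 28%.
Line D: rubber-upper → 06.01; rope-soled → 06.01.03; ordinary → 06.01.03.03. Scheduled 35%. Norvale agreement on 06.01: not wholly obtained. → 35%.
Line E: rubber-upper → 06.01; leather-soled → 06.01.01; ordinary → 06.01.01.02. Scheduled 13%. No special measure applies. → 13%.
Sum: 35% + 55% + 28% + 35% + 13% = 166%.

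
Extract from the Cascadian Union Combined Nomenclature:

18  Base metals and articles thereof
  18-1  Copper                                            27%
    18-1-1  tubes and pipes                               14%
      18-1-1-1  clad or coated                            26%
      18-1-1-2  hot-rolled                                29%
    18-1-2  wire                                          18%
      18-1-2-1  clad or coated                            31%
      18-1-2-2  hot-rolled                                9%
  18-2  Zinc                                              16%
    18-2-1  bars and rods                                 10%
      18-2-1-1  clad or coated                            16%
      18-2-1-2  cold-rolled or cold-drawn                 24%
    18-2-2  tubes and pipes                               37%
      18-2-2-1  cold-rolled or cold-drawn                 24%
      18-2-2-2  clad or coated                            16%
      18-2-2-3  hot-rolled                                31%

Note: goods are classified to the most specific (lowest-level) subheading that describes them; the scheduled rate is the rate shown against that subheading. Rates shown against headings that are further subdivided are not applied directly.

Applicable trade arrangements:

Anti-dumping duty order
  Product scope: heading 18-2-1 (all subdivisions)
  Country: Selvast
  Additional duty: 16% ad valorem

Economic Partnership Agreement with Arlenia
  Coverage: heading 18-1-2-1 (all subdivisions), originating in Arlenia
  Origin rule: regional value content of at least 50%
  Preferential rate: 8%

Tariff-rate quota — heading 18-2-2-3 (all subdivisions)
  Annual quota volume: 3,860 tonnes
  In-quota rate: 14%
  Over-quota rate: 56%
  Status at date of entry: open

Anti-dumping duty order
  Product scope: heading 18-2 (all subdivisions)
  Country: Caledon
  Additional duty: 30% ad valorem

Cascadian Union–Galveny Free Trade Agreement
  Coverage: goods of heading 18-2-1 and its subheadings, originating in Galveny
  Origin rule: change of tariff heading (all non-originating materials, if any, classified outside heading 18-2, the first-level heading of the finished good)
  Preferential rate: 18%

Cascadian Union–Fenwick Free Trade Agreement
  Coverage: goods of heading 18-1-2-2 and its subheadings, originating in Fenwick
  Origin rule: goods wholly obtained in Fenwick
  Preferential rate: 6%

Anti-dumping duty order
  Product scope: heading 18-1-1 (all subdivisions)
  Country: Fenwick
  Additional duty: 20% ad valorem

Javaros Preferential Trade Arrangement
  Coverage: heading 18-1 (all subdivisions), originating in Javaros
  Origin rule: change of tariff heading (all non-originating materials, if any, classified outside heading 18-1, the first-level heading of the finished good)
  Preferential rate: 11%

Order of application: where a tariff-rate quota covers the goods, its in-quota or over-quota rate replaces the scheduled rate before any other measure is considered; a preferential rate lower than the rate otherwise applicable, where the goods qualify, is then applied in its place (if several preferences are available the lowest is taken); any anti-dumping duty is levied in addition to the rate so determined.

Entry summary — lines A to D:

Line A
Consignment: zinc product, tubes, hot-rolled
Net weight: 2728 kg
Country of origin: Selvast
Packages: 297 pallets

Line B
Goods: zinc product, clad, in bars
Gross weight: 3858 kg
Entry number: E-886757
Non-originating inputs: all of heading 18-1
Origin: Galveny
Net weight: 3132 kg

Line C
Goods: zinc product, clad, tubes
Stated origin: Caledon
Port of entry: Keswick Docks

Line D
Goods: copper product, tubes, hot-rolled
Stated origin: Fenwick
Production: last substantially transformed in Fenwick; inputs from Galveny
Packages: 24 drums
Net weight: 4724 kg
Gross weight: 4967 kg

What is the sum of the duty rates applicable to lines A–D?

Line A: zinc → 18-2; tubes → 18-2-2; hot-rolled → 18-2-2-3. Scheduled 31%. quota on 18-2-2-3 open → in-quota 14%. → 14%.
Line B: zinc → 18-2; in bars → 18-2-1; clad → 18-2-1-1. Scheduled 16%. Galveny agreement on 18-2-1: CTH met → 18% available; preference 18% not lower than 16% → no reduction. → 16%.
Line C: zinc → 18-2; tubes → 18-2-2; clad → 18-2-2-2. Scheduled 16%. anti-dumping (Caledon, 18-2): +30%; total 16% + 30% = 46%. → 46%.
Line D: copper → 18-1; tubes → 18-1-1; hot-rolled → 18-1-1-2. Scheduled 29%. Fenwick agreement on 18-1-2-2: 18-1-1-2 not covered; anti-dumping (Fenwick, 18-1-1): +20%; total 29% + 20% = 49%. → 49%.
Sum: 14% + 16% + 46% + 49% = 125%.

125%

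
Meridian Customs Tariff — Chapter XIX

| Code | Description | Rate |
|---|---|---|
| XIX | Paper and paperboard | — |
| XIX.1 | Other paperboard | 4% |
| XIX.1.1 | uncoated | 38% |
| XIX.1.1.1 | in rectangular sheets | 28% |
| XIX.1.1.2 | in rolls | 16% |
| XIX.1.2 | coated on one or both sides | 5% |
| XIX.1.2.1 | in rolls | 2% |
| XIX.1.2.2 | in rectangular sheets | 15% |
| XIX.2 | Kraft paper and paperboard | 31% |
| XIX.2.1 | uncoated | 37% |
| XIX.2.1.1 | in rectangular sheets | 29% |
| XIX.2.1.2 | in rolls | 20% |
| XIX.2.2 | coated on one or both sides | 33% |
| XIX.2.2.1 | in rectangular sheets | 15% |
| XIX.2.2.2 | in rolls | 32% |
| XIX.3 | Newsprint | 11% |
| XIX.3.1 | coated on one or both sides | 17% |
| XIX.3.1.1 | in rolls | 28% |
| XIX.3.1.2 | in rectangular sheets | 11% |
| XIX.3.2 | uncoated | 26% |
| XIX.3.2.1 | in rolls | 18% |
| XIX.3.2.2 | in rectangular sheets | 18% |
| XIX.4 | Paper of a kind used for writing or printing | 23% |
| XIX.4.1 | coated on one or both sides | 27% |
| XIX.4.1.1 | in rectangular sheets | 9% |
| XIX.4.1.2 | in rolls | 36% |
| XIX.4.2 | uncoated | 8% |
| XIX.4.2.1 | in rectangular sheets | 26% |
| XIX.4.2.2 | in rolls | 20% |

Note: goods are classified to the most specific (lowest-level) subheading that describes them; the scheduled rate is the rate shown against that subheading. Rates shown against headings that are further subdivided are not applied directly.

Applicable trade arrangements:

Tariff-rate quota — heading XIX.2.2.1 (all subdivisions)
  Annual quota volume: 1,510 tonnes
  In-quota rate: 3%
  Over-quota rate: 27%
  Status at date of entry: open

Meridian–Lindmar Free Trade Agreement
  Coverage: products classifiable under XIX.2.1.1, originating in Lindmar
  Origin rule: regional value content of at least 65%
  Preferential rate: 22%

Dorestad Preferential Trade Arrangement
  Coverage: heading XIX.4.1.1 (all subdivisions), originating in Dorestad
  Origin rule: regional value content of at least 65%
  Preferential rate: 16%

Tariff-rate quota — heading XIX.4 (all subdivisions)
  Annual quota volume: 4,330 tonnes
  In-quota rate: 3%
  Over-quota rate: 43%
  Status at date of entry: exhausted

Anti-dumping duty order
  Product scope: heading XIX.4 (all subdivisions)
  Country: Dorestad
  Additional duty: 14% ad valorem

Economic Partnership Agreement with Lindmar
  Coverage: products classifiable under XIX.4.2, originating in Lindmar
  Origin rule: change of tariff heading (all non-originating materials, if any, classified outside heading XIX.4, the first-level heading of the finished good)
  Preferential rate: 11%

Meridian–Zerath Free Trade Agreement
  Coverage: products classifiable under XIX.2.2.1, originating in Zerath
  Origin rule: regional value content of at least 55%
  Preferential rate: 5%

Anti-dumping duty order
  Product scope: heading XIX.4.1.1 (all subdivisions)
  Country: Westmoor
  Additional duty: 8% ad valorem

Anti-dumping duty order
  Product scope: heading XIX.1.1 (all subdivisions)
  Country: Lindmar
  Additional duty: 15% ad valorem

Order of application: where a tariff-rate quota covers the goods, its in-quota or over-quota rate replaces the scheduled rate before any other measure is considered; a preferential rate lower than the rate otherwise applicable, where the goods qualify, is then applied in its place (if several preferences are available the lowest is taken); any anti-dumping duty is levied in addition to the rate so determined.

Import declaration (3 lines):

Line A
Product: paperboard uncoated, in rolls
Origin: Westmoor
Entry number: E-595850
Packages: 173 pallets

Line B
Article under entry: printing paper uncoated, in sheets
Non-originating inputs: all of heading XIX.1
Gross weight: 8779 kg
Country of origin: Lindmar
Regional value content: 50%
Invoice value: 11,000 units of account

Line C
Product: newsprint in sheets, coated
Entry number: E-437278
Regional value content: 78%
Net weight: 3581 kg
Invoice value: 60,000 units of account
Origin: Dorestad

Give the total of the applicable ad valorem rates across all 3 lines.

Line A: paperboard → XIX.1; uncoated → XIX.1.1; in rolls → XIX.1.1.2. Scheduled 16%. No special measure applies. → 16%.
Line B: printing paper → XIX.4; uncoated → XIX.4.2; in sheets → XIX.4.2.1. Scheduled 26%. quota on XIX.4 exhausted → over-quota 43%; Lindmar agreement on XIX.2.1.1: XIX.4.2.1 not covered; Lindmar agreement on XIX.4.2: CTH met → 11% available; preferential 11%. → 11%.
Line C: newsprint → XIX.3; coated → XIX.3.1; in sheets → XIX.3.1.2. Scheduled 11%. Dorestad agreement on XIX.4.1.1: XIX.3.1.2 not covered. → 11%.
Sum: 16% + 11% + 11% = 38%.

38%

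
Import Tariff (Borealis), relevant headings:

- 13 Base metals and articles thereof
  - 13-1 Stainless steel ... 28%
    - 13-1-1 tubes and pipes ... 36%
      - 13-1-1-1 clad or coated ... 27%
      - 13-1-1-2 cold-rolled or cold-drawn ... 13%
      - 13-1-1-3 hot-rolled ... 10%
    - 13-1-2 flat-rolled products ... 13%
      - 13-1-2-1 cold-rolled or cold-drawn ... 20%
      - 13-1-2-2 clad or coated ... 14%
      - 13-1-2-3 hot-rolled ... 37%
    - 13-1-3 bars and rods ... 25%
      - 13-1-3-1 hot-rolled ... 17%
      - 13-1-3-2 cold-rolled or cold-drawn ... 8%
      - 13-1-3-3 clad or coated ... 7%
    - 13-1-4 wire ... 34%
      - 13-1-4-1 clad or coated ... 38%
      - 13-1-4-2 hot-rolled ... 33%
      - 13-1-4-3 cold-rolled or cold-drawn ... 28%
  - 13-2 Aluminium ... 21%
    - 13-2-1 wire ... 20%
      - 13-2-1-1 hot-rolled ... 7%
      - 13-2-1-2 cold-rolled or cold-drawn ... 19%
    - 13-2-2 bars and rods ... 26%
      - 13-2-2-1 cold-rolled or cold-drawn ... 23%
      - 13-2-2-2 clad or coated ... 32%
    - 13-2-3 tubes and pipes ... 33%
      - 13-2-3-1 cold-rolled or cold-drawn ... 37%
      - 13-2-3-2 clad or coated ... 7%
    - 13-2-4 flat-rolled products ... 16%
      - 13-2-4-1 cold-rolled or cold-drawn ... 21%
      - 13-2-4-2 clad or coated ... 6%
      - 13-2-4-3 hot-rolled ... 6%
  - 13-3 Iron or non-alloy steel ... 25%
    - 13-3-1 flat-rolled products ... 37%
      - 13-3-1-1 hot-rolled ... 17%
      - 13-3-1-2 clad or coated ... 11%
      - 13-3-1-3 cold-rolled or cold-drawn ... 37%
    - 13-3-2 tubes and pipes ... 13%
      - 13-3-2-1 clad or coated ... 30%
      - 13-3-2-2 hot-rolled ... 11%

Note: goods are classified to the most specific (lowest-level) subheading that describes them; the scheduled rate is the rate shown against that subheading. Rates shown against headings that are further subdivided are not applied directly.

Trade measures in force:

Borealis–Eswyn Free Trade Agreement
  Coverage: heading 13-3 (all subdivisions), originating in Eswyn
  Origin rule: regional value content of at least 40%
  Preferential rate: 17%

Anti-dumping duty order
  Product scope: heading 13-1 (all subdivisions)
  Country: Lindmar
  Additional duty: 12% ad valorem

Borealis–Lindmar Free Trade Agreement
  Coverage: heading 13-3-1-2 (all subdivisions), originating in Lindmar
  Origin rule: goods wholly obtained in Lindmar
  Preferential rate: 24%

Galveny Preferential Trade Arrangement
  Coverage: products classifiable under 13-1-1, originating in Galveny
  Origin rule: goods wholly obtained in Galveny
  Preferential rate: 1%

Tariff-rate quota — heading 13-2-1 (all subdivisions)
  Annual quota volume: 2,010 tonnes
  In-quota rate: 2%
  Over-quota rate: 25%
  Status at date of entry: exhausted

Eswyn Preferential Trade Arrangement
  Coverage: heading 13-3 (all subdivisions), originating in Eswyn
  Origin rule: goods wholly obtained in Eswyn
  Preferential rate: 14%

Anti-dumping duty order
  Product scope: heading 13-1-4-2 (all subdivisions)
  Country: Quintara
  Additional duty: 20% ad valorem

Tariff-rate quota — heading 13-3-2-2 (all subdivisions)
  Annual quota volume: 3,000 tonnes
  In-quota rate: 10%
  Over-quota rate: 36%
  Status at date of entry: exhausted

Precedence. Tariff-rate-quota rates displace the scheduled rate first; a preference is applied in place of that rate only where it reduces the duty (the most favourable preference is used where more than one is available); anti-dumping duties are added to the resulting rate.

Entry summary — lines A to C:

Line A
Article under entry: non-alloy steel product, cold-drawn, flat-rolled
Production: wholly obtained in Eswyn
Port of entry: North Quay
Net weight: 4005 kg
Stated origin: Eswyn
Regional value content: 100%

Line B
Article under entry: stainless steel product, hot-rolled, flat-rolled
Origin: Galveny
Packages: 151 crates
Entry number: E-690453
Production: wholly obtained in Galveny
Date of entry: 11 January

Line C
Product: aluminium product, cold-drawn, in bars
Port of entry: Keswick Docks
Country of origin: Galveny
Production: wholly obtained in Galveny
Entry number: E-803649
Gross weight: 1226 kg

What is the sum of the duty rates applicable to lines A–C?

74%

Line A: non-alloy steel → 13-3; flat-rolled → 13-3-1; cold-drawn → 13-3-1-3. Scheduled 37%. Eswyn agreement on 13-3: RVC ≥ 40% → 17% available; Eswyn agreement on 13-3: wholly obtained → 14% available; preferential 14%. → 14%.
Line B: stainless steel → 13-1; flat-rolled → 13-1-2; hot-rolled → 13-1-2-3. Scheduled 37%. Galveny agreement on 13-1-1: 13-1-2-3 not covered. → 37%.
Line C: aluminium → 13-2; in bars → 13-2-2; cold-drawn → 13-2-2-1. Scheduled 23%. Galveny agreement on 13-1-1: 13-2-2-1 not covered. → 23%.
Sum: 14% + 37% + 23% = 74%.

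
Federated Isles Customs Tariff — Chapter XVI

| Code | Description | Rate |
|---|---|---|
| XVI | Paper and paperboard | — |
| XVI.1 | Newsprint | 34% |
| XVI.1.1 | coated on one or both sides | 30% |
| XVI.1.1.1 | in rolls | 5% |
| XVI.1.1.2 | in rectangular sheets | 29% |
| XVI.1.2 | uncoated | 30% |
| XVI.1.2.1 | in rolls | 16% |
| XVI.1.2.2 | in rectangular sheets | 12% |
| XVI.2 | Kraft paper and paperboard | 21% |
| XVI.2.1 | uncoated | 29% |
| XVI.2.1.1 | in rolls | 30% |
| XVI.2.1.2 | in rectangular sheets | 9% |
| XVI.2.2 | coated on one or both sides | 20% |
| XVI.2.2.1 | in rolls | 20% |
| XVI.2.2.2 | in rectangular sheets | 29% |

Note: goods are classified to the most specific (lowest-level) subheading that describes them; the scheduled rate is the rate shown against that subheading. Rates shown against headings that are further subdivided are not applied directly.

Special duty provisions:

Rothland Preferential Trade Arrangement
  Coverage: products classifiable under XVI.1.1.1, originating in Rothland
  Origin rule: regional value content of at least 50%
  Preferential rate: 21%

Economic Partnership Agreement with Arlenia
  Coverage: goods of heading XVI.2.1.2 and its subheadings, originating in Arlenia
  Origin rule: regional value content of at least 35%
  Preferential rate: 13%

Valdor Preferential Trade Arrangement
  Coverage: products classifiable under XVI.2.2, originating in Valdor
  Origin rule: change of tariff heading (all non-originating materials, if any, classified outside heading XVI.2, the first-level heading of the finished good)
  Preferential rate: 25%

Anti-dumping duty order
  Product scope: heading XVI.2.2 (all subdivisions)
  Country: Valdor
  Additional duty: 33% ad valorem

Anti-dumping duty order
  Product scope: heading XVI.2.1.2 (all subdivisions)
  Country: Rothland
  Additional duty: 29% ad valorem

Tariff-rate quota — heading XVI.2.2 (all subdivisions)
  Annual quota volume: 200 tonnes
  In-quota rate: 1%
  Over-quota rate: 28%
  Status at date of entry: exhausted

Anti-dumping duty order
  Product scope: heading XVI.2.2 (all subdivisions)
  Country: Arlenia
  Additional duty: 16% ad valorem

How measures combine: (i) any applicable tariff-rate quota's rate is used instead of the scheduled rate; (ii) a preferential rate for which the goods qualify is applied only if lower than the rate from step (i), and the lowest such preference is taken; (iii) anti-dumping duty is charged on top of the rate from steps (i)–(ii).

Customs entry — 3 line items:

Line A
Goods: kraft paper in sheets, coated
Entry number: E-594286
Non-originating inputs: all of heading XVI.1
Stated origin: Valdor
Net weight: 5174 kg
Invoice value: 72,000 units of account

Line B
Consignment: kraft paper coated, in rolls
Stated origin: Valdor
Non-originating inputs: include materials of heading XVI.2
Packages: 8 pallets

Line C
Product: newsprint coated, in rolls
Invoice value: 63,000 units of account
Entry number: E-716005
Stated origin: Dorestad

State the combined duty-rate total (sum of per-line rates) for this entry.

124%

Line A: kraft paper → XVI.2; coated → XVI.2.2; in sheets → XVI.2.2.2. Scheduled 29%. quota on XVI.2.2 exhausted → over-quota 28%; Valdor agreement on XVI.2.2: CTH met → 25% available; preferential 25%; anti-dumping (Valdor, XVI.2.2): +33%; total 25% + 33% = 58%. → 58%.
Line B: kraft paper → XVI.2; coated → XVI.2.2; in rolls → XVI.2.2.1. Scheduled 20%. quota on XVI.2.2 exhausted → over-quota 28%; Valdor agreement on XVI.2.2: CTH not met; anti-dumping (Valdor, XVI.2.2): +33%; total 28% + 33% = 61%. → 61%.
Line C: newsprint → XVI.1; coated → XVI.1.1; in rolls → XVI.1.1.1. Scheduled 5%. No special measure applies. → 5%.
Sum: 58% + 61% + 5% = 124%.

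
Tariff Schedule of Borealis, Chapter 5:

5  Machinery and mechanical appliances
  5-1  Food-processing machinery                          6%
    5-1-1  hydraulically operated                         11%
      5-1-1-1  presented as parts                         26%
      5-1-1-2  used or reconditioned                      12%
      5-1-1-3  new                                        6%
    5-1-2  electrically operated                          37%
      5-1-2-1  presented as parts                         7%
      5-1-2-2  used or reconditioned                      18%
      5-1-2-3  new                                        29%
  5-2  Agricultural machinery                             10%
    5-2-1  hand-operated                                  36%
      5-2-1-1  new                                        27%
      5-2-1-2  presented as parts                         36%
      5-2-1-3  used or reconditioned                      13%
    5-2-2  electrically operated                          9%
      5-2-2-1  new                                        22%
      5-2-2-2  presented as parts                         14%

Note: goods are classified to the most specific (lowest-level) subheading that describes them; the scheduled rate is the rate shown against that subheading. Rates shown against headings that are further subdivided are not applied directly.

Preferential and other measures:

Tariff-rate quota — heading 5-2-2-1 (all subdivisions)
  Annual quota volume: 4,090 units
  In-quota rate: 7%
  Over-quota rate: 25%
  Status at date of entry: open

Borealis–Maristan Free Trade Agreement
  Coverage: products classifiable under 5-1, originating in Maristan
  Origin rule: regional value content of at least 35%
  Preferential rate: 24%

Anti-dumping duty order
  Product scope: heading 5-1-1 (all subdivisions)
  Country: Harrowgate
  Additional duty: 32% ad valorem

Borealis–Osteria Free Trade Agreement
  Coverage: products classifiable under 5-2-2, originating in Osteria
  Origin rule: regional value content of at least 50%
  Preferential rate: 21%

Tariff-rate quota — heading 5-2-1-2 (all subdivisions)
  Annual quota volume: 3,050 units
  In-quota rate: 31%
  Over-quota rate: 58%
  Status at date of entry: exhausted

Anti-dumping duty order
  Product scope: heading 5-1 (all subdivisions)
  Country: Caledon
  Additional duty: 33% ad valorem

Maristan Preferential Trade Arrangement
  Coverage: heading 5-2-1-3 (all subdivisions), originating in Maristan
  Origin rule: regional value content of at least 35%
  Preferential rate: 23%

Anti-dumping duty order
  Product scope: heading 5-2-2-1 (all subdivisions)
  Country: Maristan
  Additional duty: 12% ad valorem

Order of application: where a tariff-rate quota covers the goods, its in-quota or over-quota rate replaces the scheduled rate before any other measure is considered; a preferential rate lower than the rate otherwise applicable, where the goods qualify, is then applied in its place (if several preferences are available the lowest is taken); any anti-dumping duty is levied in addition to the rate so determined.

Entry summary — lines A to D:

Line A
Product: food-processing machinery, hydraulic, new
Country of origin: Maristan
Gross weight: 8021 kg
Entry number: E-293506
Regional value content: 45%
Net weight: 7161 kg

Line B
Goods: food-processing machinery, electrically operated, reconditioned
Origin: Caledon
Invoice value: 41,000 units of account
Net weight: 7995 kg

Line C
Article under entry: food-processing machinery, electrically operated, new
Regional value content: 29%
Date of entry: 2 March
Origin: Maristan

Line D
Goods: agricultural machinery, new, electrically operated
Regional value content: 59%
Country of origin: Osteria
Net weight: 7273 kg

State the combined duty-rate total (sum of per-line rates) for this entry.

93%

Line A: food-processing → 5-1; hydraulic → 5-1-1; new → 5-1-1-3. Scheduled 6%. Maristan agreement on 5-1: RVC ≥ 35% → 24% available; Maristan agreement on 5-2-1-3: 5-1-1-3 not covered; preference 24% not lower than 6% → no reduction. → 6%.
Line B: food-processing → 5-1; electrically operated → 5-1-2; reconditioned → 5-1-2-2. Scheduled 18%. anti-dumping (Caledon, 5-1): +33%; total 18% + 33% = 51%. → 51%.
Line C: food-processing → 5-1; electrically operated → 5-1-2; new → 5-1-2-3. Scheduled 29%. Maristan agreement on 5-1: RVC < 35%; Maristan agreement on 5-2-1-3: 5-1-2-3 not covered. → 29%.
Line D: agricultural → 5-2; electrically operated → 5-2-2; new → 5-2-2-1. Scheduled 22%. quota on 5-2-2-1 open → in-quota 7%; Osteria agreement on 5-2-2: RVC ≥ 50% → 21% available; preference 21% not lower than 7% → no reduction. → 7%.
Sum: 6% + 51% + 29% + 7% = 93%.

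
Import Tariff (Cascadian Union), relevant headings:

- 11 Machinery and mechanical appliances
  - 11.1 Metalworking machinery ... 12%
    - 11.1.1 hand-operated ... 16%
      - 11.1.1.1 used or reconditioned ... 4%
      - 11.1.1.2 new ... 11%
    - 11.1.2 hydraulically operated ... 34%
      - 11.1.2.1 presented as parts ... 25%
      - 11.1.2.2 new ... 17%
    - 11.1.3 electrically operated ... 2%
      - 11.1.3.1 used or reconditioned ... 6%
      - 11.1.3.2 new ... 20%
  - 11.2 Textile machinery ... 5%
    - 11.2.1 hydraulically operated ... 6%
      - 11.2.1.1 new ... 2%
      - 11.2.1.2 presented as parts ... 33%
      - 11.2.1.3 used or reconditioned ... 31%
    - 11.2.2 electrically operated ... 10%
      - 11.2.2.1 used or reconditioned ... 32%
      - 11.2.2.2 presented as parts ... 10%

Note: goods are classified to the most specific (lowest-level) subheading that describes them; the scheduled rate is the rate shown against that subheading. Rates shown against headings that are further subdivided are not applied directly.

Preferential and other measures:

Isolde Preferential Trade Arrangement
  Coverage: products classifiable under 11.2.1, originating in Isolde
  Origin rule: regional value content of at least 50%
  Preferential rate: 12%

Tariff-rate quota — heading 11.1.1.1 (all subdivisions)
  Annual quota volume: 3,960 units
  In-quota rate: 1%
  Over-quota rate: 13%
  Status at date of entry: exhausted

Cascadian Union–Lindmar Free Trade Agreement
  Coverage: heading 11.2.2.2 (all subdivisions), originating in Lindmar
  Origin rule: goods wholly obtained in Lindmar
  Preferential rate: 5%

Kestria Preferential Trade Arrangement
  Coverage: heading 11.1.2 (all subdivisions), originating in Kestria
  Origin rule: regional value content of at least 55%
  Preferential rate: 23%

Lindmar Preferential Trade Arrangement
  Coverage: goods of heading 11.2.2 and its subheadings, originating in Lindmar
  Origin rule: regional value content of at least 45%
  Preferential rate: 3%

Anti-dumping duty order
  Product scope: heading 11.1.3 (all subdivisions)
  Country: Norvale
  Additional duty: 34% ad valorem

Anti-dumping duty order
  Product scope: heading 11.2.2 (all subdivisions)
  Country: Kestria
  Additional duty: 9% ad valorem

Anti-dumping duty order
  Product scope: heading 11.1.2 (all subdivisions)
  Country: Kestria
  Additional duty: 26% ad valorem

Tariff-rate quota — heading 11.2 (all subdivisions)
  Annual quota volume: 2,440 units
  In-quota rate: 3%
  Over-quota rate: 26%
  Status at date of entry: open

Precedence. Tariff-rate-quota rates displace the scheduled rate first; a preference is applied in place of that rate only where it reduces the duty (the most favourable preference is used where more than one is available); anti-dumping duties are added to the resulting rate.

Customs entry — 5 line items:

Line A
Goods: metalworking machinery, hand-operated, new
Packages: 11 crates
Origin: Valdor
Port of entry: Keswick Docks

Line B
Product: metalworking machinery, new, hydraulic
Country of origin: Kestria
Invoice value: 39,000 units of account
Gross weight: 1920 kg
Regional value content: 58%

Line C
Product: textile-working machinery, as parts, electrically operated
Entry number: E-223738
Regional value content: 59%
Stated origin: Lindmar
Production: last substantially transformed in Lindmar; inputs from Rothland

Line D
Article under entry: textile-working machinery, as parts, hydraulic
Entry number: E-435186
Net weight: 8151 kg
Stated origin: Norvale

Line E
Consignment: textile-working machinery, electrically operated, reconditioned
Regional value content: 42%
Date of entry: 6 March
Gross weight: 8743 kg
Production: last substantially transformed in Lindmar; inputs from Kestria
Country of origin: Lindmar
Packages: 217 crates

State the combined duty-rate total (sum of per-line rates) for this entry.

63%

Line A: metalworking → 11.1; hand-operated → 11.1.1; new → 11.1.1.2. Scheduled 11%. No special measure applies. → 11%.
Line B: metalworking → 11.1; hydraulic → 11.1.2; new → 11.1.2.2. Scheduled 17%. Kestria agreement on 11.1.2: RVC ≥ 55% → 23% available; preference 23% not lower than 17% → no reduction; anti-dumping (Kestria, 11.1.2): +26%; total 17% + 26% = 43%. → 43%.
Line C: textile-working → 11.2; electrically operated → 11.2.2; as parts → 11.2.2.2. Scheduled 10%. quota on 11.2 open → in-quota 3%; Lindmar agreement on 11.2.2.2: not wholly obtained; Lindmar agreement on 11.2.2: RVC ≥ 45% → 3% available; preference 3% not lower than 3% → no reduction. → 3%.
Line D: textile-working → 11.2; hydraulic → 11.2.1; as parts → 11.2.1.2. Scheduled 33%. quota on 11.2 open → in-quota 3%. → 3%.
Line E: textile-working → 11.2; electrically operated → 11.2.2; reconditioned → 11.2.2.1. Scheduled 32%. quota on 11.2 open → in-quota 3%; Lindmar agreement on 11.2.2.2: 11.2.2.1 not covered; Lindmar agreement on 11.2.2: RVC < 45%. → 3%.
Sum: 11% + 43% + 3% + 3% + 3% = 63%.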